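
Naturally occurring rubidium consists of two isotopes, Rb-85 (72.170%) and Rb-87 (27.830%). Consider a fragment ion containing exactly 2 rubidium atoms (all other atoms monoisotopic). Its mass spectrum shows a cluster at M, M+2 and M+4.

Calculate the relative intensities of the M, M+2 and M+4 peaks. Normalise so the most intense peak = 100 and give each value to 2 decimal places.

100.00 : 77.12 : 14.87

Each Rb atom is independently Rb-85 (p = 0.72170) or Rb-87 (q = 0.27830); the cluster is the binomial expansion (p + q)^2.
P(M) = 0.72170^2 = 0.520851
P(M+2) = 2 × 0.72170^1 × 0.27830^1 = 0.401698
P(M+4) = 0.27830^2 = 0.077451
The M peak is largest (0.520851); scaling to 100 gives 100.00 : 77.12 : 14.87.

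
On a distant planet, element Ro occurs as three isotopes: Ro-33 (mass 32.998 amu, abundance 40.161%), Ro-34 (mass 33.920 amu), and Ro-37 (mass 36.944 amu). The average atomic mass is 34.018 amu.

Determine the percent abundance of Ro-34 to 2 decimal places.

Let x and y be the fractions of Ro-34 and Ro-37. Then x + y = 1 − 0.40161 = 0.59839 and 33.920x + 36.944y = 34.018 − 0.40161×32.998 = 20.76567322.
Substituting: 33.920x + 36.944(0.59839 − x) = 20.76567322
(33.920 − 36.944)x = -1.34124694  ⇒  x = 0.44353, y = 0.15486
Ro-34: 44.35%, Ro-37: 15.49%.

44.35%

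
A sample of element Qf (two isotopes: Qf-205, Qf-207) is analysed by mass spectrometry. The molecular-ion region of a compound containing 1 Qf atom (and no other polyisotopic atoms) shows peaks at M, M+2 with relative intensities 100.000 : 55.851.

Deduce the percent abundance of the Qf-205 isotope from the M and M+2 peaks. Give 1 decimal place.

If p is the fraction of Qf that is Qf-205, then I(M+2)/I(M) = [C(1,1)·p^0·(1−p)] / p^1 = 1·(1−p)/p = 55.851/100.000 = 0.5585
(1−p)/p = 0.5585/1 = 0.5585  ⇒  p = 1/(1 + 0.5585) = 0.6416
Qf-205: 64.2%, Qf-207: 35.8%.

64.2%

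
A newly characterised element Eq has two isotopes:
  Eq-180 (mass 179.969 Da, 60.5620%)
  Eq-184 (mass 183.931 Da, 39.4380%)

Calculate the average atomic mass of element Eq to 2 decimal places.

Ar = Σ fᵢ·mᵢ = 0.605620 × 179.969 + 0.394380 × 183.931
= 108.9928 + 72.5387 = 181.5315 Da

181.53 Da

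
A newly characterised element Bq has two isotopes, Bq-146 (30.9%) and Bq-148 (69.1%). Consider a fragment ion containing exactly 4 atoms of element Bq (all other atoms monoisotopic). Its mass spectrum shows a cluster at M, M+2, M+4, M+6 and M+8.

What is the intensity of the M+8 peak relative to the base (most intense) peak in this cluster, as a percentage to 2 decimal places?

Binomial terms of (0.309 + 0.691)^4: M 0.0091, M+2 0.0815, M+4 0.2735, M+6 0.4078, M+8 0.2280 → M+6 is the base peak.
P(M+6) = C(4,3) × 0.309^1 × 0.691^3 = 4 × 0.3090 × 0.32993937 = 0.407805 (base)
P(M+8) = C(4,4) × 0.309^0 × 0.691^4 = 1 × 1.0000 × 0.22798811 = 0.227988
Relative intensity = 0.227988 / 0.407805 × 100 = 55.91

55.91%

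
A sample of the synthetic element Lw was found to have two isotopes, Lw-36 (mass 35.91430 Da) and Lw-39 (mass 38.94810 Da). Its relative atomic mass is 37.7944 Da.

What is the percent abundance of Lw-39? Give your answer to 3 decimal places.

Writing the weighted mean with unknown fraction x of Lw-36:
35.91430·x + 38.94810·(1 − x) = 37.7944
(35.91430 − 38.94810)·x = 37.7944 − 38.94810
x = -1.15370 / -3.03380 = 0.38028 → 38.028% Lw-36, 61.972% Lw-39.

61.972%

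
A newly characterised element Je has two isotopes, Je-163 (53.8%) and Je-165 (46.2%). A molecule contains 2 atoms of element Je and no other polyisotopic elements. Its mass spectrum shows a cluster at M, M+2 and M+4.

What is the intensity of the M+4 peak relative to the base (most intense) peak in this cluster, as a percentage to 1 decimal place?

Binomial terms of (0.538 + 0.462)^2: M 0.2894, M+2 0.4971, M+4 0.2134 → M+2 is the base peak.
P(M+2) = C(2,1) × 0.538^1 × 0.462^1 = 2 × 0.5380 × 0.4620 = 0.497112 (base)
P(M+4) = C(2,2) × 0.538^0 × 0.462^2 = 1 × 1.0000 × 0.213444 = 0.213444
Relative intensity = 0.213444 / 0.497112 × 100 = 42.9

42.9%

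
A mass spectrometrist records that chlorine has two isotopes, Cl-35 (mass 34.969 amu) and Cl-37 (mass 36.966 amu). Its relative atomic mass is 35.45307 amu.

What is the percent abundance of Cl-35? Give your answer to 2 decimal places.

Let x be the fractional abundance of Cl-35; then Cl-37 has abundance 1 − x.
34.969·x + 36.966·(1 − x) = 35.45307
(34.969 − 36.966)·x = 35.45307 − 36.966
x = -1.51293 / -1.997 = 0.75760 → 75.76% Cl-35, 24.24% Cl-37.

75.76%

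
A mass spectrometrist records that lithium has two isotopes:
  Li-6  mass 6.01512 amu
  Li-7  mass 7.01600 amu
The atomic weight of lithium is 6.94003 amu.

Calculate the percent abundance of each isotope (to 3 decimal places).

Let x be the fractional abundance of Li-6; then Li-7 has abundance 1 − x.
6.01512·x + 7.01600·(1 − x) = 6.94003
(6.01512 − 7.01600)·x = 6.94003 − 7.01600
x = -0.07597 / -1.00088 = 0.07590 → 7.590% Li-6, 92.410% Li-7.

Li-6: 7.590%, Li-7: 92.410%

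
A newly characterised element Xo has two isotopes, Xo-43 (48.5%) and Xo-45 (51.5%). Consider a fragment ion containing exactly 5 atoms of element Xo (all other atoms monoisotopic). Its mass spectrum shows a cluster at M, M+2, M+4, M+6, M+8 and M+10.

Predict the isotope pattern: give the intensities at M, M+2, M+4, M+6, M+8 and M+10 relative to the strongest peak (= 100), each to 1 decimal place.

Each Xo atom is independently Xo-43 (p = 0.485) or Xo-45 (q = 0.515); the cluster is the binomial expansion (p + q)^5.
P(M) = 0.485^5 = 0.026835
P(M+2) = 5 × 0.485^4 × 0.515^1 = 0.142477
P(M+4) = 10 × 0.485^3 × 0.515^2 = 0.302580
P(M+6) = 10 × 0.485^2 × 0.515^3 = 0.321296
P(M+8) = 5 × 0.485^1 × 0.515^4 = 0.170585
P(M+10) = 0.515^5 = 0.036227
The M+6 peak is largest (0.321296); scaling to 100 gives 8.4 : 44.3 : 94.2 : 100.0 : 53.1 : 11.3.

8.4 : 44.3 : 94.2 : 100.0 : 53.1 : 11.3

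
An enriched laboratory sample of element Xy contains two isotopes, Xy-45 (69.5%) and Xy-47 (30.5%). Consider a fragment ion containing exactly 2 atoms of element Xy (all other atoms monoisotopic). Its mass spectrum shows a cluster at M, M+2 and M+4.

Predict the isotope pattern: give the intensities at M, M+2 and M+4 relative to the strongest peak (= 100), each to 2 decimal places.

100.00 : 87.77 : 19.26

Each Xy atom is independently Xy-45 (p = 0.695) or Xy-47 (q = 0.305); the cluster is the binomial expansion (p + q)^2.
P(M) = 0.695^2 = 0.483025
P(M+2) = 2 × 0.695^1 × 0.305^1 = 0.423950
P(M+4) = 0.305^2 = 0.093025
The M peak is largest (0.483025); scaling to 100 gives 100.00 : 87.77 : 19.26.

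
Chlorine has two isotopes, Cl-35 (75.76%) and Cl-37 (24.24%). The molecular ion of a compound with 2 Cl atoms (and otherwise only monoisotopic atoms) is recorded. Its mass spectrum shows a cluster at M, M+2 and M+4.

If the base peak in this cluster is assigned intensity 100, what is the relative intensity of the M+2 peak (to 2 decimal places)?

Term probabilities: M 0.5740, M+2 0.3673, M+4 0.0588. Base peak = M.
P(M) = C(2,0) × 0.7576^2 × 0.2424^0 = 1 × 0.57395776 × 1.0000 = 0.573958 (base)
P(M+2) = C(2,1) × 0.7576^1 × 0.2424^1 = 2 × 0.7576 × 0.2424 = 0.367284
Relative intensity = 0.367284 / 0.573958 × 100 = 63.99

63.99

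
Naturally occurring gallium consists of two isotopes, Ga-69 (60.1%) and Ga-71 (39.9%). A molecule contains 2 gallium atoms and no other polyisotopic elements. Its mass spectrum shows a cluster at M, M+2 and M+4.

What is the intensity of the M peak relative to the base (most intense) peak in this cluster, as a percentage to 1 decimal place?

(0.601 + 0.399)^2 gives M 0.3612, M+2 0.4796, M+4 0.1592; the largest is M+2.
P(M+2) = C(2,1) × 0.601^1 × 0.399^1 = 2 × 0.6010 × 0.3990 = 0.479598 (base)
P(M) = C(2,0) × 0.601^2 × 0.399^0 = 1 × 0.361201 × 1.0000 = 0.361201
Relative intensity = 0.361201 / 0.479598 × 100 = 75.3

75.3%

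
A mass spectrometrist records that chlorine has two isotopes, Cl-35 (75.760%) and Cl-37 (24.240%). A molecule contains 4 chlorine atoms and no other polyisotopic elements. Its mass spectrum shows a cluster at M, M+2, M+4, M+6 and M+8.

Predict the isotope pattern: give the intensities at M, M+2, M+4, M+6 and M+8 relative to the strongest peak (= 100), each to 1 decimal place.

The 4 Cl atoms are independent, so intensities follow the terms of (0.75760 + 0.24240)^4.
P(M) = 0.75760^4 = 0.329428
P(M+2) = 4 × 0.75760^3 × 0.24240^1 = 0.421612
P(M+4) = 6 × 0.75760^2 × 0.24240^2 = 0.202347
P(M+6) = 4 × 0.75760^1 × 0.24240^3 = 0.043162
P(M+8) = 0.24240^4 = 0.003452
The M+2 peak is largest (0.421612); scaling to 100 gives 78.1 : 100.0 : 48.0 : 10.2 : 0.8.

78.1 : 100.0 : 48.0 : 10.2 : 0.8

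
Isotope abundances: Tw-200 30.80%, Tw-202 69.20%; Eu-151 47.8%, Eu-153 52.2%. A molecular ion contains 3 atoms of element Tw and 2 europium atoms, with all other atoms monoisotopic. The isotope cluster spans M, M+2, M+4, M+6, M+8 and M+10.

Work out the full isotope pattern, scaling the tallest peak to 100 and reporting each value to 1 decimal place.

Element Tw pattern (n=3): 0.02921811 : 0.19693766 : 0.44247034 : 0.33137389
Europium pattern (n=2): 0.228484 : 0.499032 : 0.272484
Convolve the two distributions (both contribute in 2-u steps):
  M: 0.02921811×0.228484 = 0.006676
  M+2: 0.02921811×0.499032 + 0.19693766×0.228484 = 0.059578
  M+4: 0.02921811×0.272484 + 0.19693766×0.499032 + 0.44247034×0.228484 = 0.207337
  M+6: 0.19693766×0.272484 + 0.44247034×0.499032 + 0.33137389×0.228484 = 0.350183
  M+8: 0.44247034×0.272484 + 0.33137389×0.499032 = 0.285932
  M+10: 0.33137389×0.272484 = 0.090294
Scale to base peak (0.350183) = 100: 1.9 : 17.0 : 59.2 : 100.0 : 81.7 : 25.8

1.9 : 17.0 : 59.2 : 100.0 : 81.7 : 25.8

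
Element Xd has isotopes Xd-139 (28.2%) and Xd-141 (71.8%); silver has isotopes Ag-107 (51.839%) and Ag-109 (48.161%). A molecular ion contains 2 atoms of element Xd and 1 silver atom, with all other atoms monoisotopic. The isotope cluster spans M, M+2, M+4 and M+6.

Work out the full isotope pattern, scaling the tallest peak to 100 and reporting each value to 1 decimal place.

Element Xd pattern (n=2): 0.079524 : 0.404952 : 0.515524
Silver pattern (n=1): 0.51839 : 0.48161
Convolve the two distributions (both contribute in 2-u steps):
  M: 0.079524×0.51839 = 0.041224
  M+2: 0.079524×0.48161 + 0.404952×0.51839 = 0.248223
  M+4: 0.404952×0.48161 + 0.515524×0.51839 = 0.462271
  M+6: 0.515524×0.48161 = 0.248282
Scale to base peak (0.462271) = 100: 8.9 : 53.7 : 100.0 : 53.7

8.9 : 53.7 : 100.0 : 53.7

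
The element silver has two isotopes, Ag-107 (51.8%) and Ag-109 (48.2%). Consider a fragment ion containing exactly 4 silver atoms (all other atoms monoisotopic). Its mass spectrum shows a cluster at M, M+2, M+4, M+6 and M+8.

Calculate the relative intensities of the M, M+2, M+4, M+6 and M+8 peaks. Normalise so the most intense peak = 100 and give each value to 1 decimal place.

The 4 Ag atoms are independent, so intensities follow the terms of (0.518 + 0.482)^4.
P(M) = 0.518^4 = 0.071998
P(M+2) = 4 × 0.518^3 × 0.482^1 = 0.267976
P(M+4) = 6 × 0.518^2 × 0.482^2 = 0.374029
P(M+6) = 4 × 0.518^1 × 0.482^3 = 0.232023
P(M+8) = 0.482^4 = 0.053974
The M+4 peak is largest (0.374029); scaling to 100 gives 19.2 : 71.6 : 100.0 : 62.0 : 14.4.

19.2 : 71.6 : 100.0 : 62.0 : 14.4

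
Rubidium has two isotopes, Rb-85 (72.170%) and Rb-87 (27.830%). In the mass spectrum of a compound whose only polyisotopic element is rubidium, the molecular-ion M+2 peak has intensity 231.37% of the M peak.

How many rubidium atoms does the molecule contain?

For n independent Rb atoms, I(M+2)/I(M) = n · (abundance Rb-87) / (abundance Rb-85) = n · 0.27830/0.72170.
n = 2.3137 × 0.72170/0.27830 = 6.00 ≈ 6

6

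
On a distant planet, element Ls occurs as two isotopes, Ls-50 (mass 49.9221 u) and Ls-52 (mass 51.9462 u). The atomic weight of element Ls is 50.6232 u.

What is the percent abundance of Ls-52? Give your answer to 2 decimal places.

34.64%

Writing the weighted mean with unknown fraction x of Ls-50:
49.9221·x + 51.9462·(1 − x) = 50.6232
(49.9221 − 51.9462)·x = 50.6232 − 51.9462
x = -1.3230 / -2.0241 = 0.65362 → 65.36% Ls-50, 34.64% Ls-52.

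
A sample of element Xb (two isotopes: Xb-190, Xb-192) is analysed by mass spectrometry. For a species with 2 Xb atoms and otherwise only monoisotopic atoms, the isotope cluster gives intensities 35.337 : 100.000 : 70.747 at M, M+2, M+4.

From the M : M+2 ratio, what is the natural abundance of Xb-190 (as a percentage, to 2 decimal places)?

41.41%

Let p = fractional abundance of Xb-190. I(M+2)/I(M) = [C(2,1)·p^1·(1−p)] / p^2 = 2·(1−p)/p = 100.000/35.337 = 2.8299
(1−p)/p = 2.8299/2 = 1.4149  ⇒  p = 1/(1 + 1.4149) = 0.4141
Xb-190: 41.41%, Xb-192: 58.59%.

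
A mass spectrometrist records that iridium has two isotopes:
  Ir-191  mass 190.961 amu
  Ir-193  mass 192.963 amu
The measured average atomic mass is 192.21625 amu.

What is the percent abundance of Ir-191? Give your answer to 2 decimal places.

Writing the weighted mean with unknown fraction x of Ir-191:
190.961·x + 192.963·(1 − x) = 192.21625
(190.961 − 192.963)·x = 192.21625 − 192.963
x = -0.74675 / -2.002 = 0.37300 → 37.30% Ir-191, 62.70% Ir-193.

37.30%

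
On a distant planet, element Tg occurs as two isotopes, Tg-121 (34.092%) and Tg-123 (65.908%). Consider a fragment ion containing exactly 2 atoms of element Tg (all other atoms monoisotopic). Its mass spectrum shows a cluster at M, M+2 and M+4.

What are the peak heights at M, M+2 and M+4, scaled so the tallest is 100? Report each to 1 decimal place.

25.9 : 100.0 : 96.7

Each Tg atom is independently Tg-121 (p = 0.34092) or Tg-123 (q = 0.65908); the cluster is the binomial expansion (p + q)^2.
P(M) = 0.34092^2 = 0.116226
P(M+2) = 2 × 0.34092^1 × 0.65908^1 = 0.449387
P(M+4) = 0.65908^2 = 0.434386
The M+2 peak is largest (0.449387); scaling to 100 gives 25.9 : 100.0 : 96.7.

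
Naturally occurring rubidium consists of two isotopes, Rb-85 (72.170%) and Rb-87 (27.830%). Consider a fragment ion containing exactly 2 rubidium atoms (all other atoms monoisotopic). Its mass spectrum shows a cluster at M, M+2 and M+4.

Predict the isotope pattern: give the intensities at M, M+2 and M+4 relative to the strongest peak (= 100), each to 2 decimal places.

100.00 : 77.12 : 14.87

Each Rb atom is independently Rb-85 (p = 0.72170) or Rb-87 (q = 0.27830); the cluster is the binomial expansion (p + q)^2.
P(M) = 0.72170^2 = 0.520851
P(M+2) = 2 × 0.72170^1 × 0.27830^1 = 0.401698
P(M+4) = 0.27830^2 = 0.077451
The M peak is largest (0.520851); scaling to 100 gives 100.00 : 77.12 : 14.87.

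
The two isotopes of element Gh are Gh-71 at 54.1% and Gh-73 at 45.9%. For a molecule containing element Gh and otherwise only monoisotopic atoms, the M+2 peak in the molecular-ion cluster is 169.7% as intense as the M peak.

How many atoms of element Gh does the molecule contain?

The M+2/M ratio from n Gh atoms is n · q/p = n · 0.459/0.541.
n = 1.697 × 0.541/0.459 = 2.00 ≈ 2

2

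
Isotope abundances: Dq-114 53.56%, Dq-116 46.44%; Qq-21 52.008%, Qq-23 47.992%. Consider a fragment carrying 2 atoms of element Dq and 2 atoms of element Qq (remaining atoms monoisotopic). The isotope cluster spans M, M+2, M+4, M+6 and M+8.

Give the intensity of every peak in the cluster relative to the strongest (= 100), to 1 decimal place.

20.8 : 74.5 : 100.0 : 59.6 : 13.3

Element Dq pattern (n=2): 0.28686736 : 0.49746528 : 0.21566736
Element Qq pattern (n=2): 0.27048321 : 0.49919359 : 0.23032321
Convolve the two distributions (both contribute in 2-u steps):
  M: 0.28686736×0.27048321 = 0.077593
  M+2: 0.28686736×0.49919359 + 0.49746528×0.27048321 = 0.277758
  M+4: 0.28686736×0.23032321 + 0.49746528×0.49919359 + 0.21566736×0.27048321 = 0.372738
  M+6: 0.49746528×0.23032321 + 0.21566736×0.49919359 = 0.222238
  M+8: 0.21566736×0.23032321 = 0.049673
Scale to base peak (0.372738) = 100: 20.8 : 74.5 : 100.0 : 59.6 : 13.3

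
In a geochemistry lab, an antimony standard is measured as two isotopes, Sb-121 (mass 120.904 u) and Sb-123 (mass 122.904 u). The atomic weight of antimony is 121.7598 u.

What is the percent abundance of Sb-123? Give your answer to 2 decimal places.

42.79%

Writing the weighted mean with unknown fraction x of Sb-121:
120.904·x + 122.904·(1 − x) = 121.7598
(120.904 − 122.904)·x = 121.7598 − 122.904
x = -1.1442 / -2.000 = 0.57210 → 57.21% Sb-121, 42.79% Sb-123.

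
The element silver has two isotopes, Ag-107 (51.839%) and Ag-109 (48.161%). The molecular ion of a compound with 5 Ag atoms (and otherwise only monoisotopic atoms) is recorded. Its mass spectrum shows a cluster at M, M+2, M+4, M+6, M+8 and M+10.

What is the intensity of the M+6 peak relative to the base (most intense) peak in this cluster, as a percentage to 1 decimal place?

(0.51839 + 0.48161)^5 gives M 0.0374, M+2 0.1739, M+4 0.3231, M+6 0.3002, M+8 0.1394, M+10 0.0259; the largest is M+4.
P(M+4) = C(5,2) × 0.51839^3 × 0.48161^2 = 10 × 0.13930601 × 0.23194819 = 0.323118 (base)
P(M+6) = C(5,3) × 0.51839^2 × 0.48161^3 = 10 × 0.26872819 × 0.11170857 = 0.300192
Relative intensity = 0.300192 / 0.323118 × 100 = 92.9

92.9%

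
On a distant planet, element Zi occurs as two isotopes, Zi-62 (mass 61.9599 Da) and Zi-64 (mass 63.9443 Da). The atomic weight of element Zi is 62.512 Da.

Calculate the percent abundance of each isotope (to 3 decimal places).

Zi-62: 72.178%, Zi-64: 27.822%

With x = fraction of Zi-62 (so Zi-64 is 1 − x):
61.9599·x + 63.9443·(1 − x) = 62.512
(61.9599 − 63.9443)·x = 62.512 − 63.9443
x = -1.4323 / -1.9844 = 0.72178 → 72.178% Zi-62, 27.822% Zi-64.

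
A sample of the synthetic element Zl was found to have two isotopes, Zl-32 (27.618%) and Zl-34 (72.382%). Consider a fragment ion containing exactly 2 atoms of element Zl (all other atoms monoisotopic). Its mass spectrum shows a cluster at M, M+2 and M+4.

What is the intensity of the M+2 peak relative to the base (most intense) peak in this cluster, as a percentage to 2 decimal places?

76.31%

Term probabilities: M 0.0763, M+2 0.3998, M+4 0.5239. Base peak = M+4.
P(M+4) = C(2,2) × 0.27618^0 × 0.72382^2 = 1 × 1.0000 × 0.52391539 = 0.523915 (base)
P(M+2) = C(2,1) × 0.27618^1 × 0.72382^1 = 2 × 0.27618 × 0.72382 = 0.399809
Relative intensity = 0.399809 / 0.523915 × 100 = 76.31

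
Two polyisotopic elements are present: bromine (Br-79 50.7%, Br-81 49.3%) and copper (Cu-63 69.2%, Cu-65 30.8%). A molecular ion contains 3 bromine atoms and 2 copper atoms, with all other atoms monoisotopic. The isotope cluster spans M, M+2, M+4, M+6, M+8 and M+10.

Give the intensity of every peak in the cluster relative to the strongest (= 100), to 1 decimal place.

17.8 : 67.6 : 100.0 : 71.4 : 24.5 : 3.2

Bromine pattern (n=3): 0.13032384 : 0.38017547 : 0.36967753 : 0.11982316
Copper pattern (n=2): 0.478864 : 0.426272 : 0.094864
Convolve the two distributions (both contribute in 2-u steps):
  M: 0.13032384×0.478864 = 0.062407
  M+2: 0.13032384×0.426272 + 0.38017547×0.478864 = 0.237606
  M+4: 0.13032384×0.094864 + 0.38017547×0.426272 + 0.36967753×0.478864 = 0.351446
  M+6: 0.38017547×0.094864 + 0.36967753×0.426272 + 0.11982316×0.478864 = 0.251027
  M+8: 0.36967753×0.094864 + 0.11982316×0.426272 = 0.086146
  M+10: 0.11982316×0.094864 = 0.011367
Scale to base peak (0.351446) = 100: 17.8 : 67.6 : 100.0 : 71.4 : 24.5 : 3.2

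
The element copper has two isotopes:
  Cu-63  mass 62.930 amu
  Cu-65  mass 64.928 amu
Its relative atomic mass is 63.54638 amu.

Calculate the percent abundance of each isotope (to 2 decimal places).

Writing the weighted mean with unknown fraction x of Cu-63:
62.930·x + 64.928·(1 − x) = 63.54638
(62.930 − 64.928)·x = 63.54638 − 64.928
x = -1.38162 / -1.998 = 0.69150 → 69.15% Cu-63, 30.85% Cu-65.

Cu-63: 69.15%, Cu-65: 30.85%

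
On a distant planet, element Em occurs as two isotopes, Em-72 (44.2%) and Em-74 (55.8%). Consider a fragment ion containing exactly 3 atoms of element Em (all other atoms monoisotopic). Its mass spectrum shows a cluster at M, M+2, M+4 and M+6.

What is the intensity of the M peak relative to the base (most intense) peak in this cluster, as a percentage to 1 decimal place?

Binomial terms of (0.442 + 0.558)^3: M 0.0864, M+2 0.3270, M+4 0.4129, M+6 0.1737 → M+4 is the base peak.
P(M+4) = C(3,2) × 0.442^1 × 0.558^2 = 3 × 0.4420 × 0.311364 = 0.412869 (base)
P(M) = C(3,0) × 0.442^3 × 0.558^0 = 1 × 0.08635089 × 1.0000 = 0.086351
Relative intensity = 0.086351 / 0.412869 × 100 = 20.9

20.9%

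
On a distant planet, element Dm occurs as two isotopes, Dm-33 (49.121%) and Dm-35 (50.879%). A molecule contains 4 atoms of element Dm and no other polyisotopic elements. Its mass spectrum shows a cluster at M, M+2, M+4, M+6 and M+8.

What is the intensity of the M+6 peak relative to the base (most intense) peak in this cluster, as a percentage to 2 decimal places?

Term probabilities: M 0.0582, M+2 0.2412, M+4 0.3748, M+6 0.2588, M+8 0.0670. Base peak = M+4.
P(M+4) = C(4,2) × 0.49121^2 × 0.50879^2 = 6 × 0.24128726 × 0.25886726 = 0.374768 (base)
P(M+6) = C(4,3) × 0.49121^1 × 0.50879^3 = 4 × 0.49121 × 0.13170908 = 0.258787
Relative intensity = 0.258787 / 0.374768 × 100 = 69.05

69.05%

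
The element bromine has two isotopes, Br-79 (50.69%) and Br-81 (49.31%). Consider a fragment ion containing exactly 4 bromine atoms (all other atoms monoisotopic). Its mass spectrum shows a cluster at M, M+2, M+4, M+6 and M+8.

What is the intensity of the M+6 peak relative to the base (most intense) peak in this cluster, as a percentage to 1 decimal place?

64.9%

Term probabilities: M 0.0660, M+2 0.2569, M+4 0.3749, M+6 0.2431, M+8 0.0591. Base peak = M+4.
P(M+4) = C(4,2) × 0.5069^2 × 0.4931^2 = 6 × 0.25694761 × 0.24314761 = 0.374857 (base)
P(M+6) = C(4,3) × 0.5069^1 × 0.4931^3 = 4 × 0.5069 × 0.11989609 = 0.243101
Relative intensity = 0.243101 / 0.374857 × 100 = 64.9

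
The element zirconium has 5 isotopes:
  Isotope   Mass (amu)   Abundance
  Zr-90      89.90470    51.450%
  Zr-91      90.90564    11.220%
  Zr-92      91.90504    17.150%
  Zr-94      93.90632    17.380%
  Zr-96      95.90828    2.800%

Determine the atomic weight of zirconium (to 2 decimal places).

91.22 amu

Weight each isotope mass by its fractional abundance: 0.51450 × 89.90470 + 0.11220 × 90.90564 + 0.17150 × 91.90504 + 0.17380 × 93.90632 + 0.02800 × 95.90828
= 46.255968 + 10.199613 + 15.761714 + 16.320918 + 2.685432 = 91.223645 amu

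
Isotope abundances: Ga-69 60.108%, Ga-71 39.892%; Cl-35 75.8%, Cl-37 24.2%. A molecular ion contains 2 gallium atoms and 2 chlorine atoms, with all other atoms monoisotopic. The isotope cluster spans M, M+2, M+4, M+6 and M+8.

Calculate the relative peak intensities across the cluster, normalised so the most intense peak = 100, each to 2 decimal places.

Gallium pattern (n=2): 0.36129717 : 0.47956567 : 0.15913717
Chlorine pattern (n=2): 0.574564 : 0.366872 : 0.058564
Convolve the two distributions (both contribute in 2-u steps):
  M: 0.36129717×0.574564 = 0.207588
  M+2: 0.36129717×0.366872 + 0.47956567×0.574564 = 0.408091
  M+4: 0.36129717×0.058564 + 0.47956567×0.366872 + 0.15913717×0.574564 = 0.288533
  M+6: 0.47956567×0.058564 + 0.15913717×0.366872 = 0.086468
  M+8: 0.15913717×0.058564 = 0.009320
Scale to base peak (0.408091) = 100: 50.87 : 100.00 : 70.70 : 21.19 : 2.28

50.87 : 100.00 : 70.70 : 21.19 : 2.28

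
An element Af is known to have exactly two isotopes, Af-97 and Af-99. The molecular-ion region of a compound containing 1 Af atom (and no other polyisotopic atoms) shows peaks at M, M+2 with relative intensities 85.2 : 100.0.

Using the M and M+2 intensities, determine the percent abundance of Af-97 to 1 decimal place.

If p is the fraction of Af that is Af-97, then I(M+2)/I(M) = [C(1,1)·p^0·(1−p)] / p^1 = 1·(1−p)/p = 100.0/85.2 = 1.1737
(1−p)/p = 1.1737/1 = 1.1737  ⇒  p = 1/(1 + 1.1737) = 0.4600
Af-97: 46.0%, Af-99: 54.0%.

46.0%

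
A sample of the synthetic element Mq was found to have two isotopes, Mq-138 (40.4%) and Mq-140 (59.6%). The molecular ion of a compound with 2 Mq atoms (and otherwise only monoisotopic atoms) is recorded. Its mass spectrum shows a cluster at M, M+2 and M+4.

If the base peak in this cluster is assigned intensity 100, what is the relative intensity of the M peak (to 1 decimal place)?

Term probabilities: M 0.1632, M+2 0.4816, M+4 0.3552. Base peak = M+2.
P(M+2) = C(2,1) × 0.404^1 × 0.596^1 = 2 × 0.4040 × 0.5960 = 0.481568 (base)
P(M) = C(2,0) × 0.404^2 × 0.596^0 = 1 × 0.163216 × 1.0000 = 0.163216
Relative intensity = 0.163216 / 0.481568 × 100 = 33.9

33.9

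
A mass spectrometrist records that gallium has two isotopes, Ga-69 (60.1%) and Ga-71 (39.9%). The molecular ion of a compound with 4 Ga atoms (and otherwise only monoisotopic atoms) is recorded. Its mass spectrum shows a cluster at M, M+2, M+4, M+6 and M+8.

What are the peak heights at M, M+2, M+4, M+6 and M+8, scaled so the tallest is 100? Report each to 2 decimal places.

The 4 Ga atoms are independent, so intensities follow the terms of (0.601 + 0.399)^4.
P(M) = 0.601^4 = 0.130466
P(M+2) = 4 × 0.601^3 × 0.399^1 = 0.346463
P(M+4) = 6 × 0.601^2 × 0.399^2 = 0.345021
P(M+6) = 4 × 0.601^1 × 0.399^3 = 0.152705
P(M+8) = 0.399^4 = 0.025345
The M+2 peak is largest (0.346463); scaling to 100 gives 37.66 : 100.00 : 99.58 : 44.08 : 7.32.

37.66 : 100.00 : 99.58 : 44.08 : 7.32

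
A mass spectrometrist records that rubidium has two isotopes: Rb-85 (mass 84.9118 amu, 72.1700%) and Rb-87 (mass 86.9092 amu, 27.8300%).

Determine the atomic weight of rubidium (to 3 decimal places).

85.468 amu

Average mass = Σ (abundance × isotope mass) = 0.721700 × 84.9118 + 0.278300 × 86.9092
= 61.28085 + 24.18683 = 85.46768 amu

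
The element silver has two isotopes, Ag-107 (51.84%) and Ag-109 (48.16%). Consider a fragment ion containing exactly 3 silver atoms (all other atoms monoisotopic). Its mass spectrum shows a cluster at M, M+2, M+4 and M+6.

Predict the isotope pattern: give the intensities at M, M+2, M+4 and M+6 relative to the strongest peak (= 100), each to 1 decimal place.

35.9 : 100.0 : 92.9 : 28.8

Expanding (0.5184 + 0.4816)^3:
P(M) = 0.5184^3 = 0.139314
P(M+2) = 3 × 0.5184^2 × 0.4816^1 = 0.388273
P(M+4) = 3 × 0.5184^1 × 0.4816^2 = 0.360711
P(M+6) = 0.4816^3 = 0.111702
The M+2 peak is largest (0.388273); scaling to 100 gives 35.9 : 100.0 : 92.9 : 28.8.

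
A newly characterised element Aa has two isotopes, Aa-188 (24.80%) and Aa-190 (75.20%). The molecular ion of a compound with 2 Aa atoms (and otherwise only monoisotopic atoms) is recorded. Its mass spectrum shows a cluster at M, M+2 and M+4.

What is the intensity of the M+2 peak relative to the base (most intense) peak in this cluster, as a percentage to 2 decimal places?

65.96%

Binomial terms of (0.2480 + 0.7520)^2: M 0.0615, M+2 0.3730, M+4 0.5655 → M+4 is the base peak.
P(M+4) = C(2,2) × 0.2480^0 × 0.7520^2 = 1 × 1.0000 × 0.565504 = 0.565504 (base)
P(M+2) = C(2,1) × 0.2480^1 × 0.7520^1 = 2 × 0.2480 × 0.7520 = 0.372992
Relative intensity = 0.372992 / 0.565504 × 100 = 65.96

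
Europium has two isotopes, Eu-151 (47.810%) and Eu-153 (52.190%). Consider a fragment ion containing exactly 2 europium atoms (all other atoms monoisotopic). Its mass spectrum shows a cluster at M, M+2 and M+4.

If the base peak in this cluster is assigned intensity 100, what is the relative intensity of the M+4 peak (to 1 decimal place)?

(0.47810 + 0.52190)^2 gives M 0.2286, M+2 0.4990, M+4 0.2724; the largest is M+2.
P(M+2) = C(2,1) × 0.47810^1 × 0.52190^1 = 2 × 0.4781 × 0.5219 = 0.499041 (base)
P(M+4) = C(2,2) × 0.47810^0 × 0.52190^2 = 1 × 1.0000 × 0.27237961 = 0.272380
Relative intensity = 0.272380 / 0.499041 × 100 = 54.6

54.6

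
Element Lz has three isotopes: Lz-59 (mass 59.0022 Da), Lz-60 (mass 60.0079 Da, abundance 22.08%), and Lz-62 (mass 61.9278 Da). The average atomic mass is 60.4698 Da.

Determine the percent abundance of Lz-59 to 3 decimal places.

The remaining 77.92% is split between Lz-59 (fraction x) and Lz-62 (fraction 0.7792 − x).
Substituting: 59.0022x + 61.9278(0.7792 − x) = 47.22005568
(59.0022 − 61.9278)x = -1.03408608  ⇒  x = 0.35346, y = 0.42574
Lz-59: 35.346%, Lz-62: 42.574%.

35.346%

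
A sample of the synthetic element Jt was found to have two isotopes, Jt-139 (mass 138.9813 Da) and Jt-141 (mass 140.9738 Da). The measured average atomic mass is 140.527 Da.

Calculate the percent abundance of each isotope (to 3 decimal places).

Writing the weighted mean with unknown fraction x of Jt-139:
138.9813·x + 140.9738·(1 − x) = 140.527
(138.9813 − 140.9738)·x = 140.527 − 140.9738
x = -0.4468 / -1.9925 = 0.22424 → 22.424% Jt-139, 77.576% Jt-141.

Jt-139: 22.424%, Jt-141: 77.576%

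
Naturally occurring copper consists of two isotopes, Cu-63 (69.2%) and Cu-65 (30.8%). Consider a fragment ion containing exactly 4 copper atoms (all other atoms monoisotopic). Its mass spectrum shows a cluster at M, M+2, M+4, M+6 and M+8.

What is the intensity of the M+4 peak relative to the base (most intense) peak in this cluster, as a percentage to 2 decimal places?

66.76%

Binomial terms of (0.692 + 0.308)^4: M 0.2293, M+2 0.4083, M+4 0.2726, M+6 0.0809, M+8 0.0090 → M+2 is the base peak.
P(M+2) = C(4,1) × 0.692^3 × 0.308^1 = 4 × 0.33137389 × 0.3080 = 0.408253 (base)
P(M+4) = C(4,2) × 0.692^2 × 0.308^2 = 6 × 0.478864 × 0.094864 = 0.272562
Relative intensity = 0.272562 / 0.408253 × 100 = 66.76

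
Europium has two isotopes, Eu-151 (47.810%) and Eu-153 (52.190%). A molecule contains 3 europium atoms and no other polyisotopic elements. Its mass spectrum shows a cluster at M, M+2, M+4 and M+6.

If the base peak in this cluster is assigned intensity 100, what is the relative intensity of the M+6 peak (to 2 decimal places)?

36.39

(0.47810 + 0.52190)^3 gives M 0.1093, M+2 0.3579, M+4 0.3907, M+6 0.1422; the largest is M+4.
P(M+4) = C(3,2) × 0.47810^1 × 0.52190^2 = 3 × 0.4781 × 0.27237961 = 0.390674 (base)
P(M+6) = C(3,3) × 0.47810^0 × 0.52190^3 = 1 × 1.0000 × 0.14215492 = 0.142155
Relative intensity = 0.142155 / 0.390674 × 100 = 36.39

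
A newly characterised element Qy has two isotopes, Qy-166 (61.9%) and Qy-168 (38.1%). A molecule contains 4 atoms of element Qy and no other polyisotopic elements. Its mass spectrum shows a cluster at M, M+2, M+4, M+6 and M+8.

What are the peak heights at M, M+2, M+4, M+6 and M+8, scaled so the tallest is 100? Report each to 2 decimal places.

40.62 : 100.00 : 92.33 : 37.89 : 5.83

Expanding (0.619 + 0.381)^4:
P(M) = 0.619^4 = 0.146812
P(M+2) = 4 × 0.619^3 × 0.381^1 = 0.361457
P(M+4) = 6 × 0.619^2 × 0.381^2 = 0.333720
P(M+6) = 4 × 0.619^1 × 0.381^3 = 0.136939
P(M+8) = 0.381^4 = 0.021072
The M+2 peak is largest (0.361457); scaling to 100 gives 40.62 : 100.00 : 92.33 : 37.89 : 5.83.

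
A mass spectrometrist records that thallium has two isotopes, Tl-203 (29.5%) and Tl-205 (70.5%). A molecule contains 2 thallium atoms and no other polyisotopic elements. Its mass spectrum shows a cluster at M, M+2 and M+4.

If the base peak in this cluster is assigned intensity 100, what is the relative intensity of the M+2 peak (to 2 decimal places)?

Term probabilities: M 0.0870, M+2 0.4160, M+4 0.4970. Base peak = M+4.
P(M+4) = C(2,2) × 0.295^0 × 0.705^2 = 1 × 1.0000 × 0.497025 = 0.497025 (base)
P(M+2) = C(2,1) × 0.295^1 × 0.705^1 = 2 × 0.2950 × 0.7050 = 0.415950
Relative intensity = 0.415950 / 0.497025 × 100 = 83.69

83.69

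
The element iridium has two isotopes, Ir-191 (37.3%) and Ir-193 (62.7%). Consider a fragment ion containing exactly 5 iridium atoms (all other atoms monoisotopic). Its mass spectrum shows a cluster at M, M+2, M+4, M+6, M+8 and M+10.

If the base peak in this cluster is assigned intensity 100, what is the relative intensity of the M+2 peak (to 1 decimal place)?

17.7

Term probabilities: M 0.0072, M+2 0.0607, M+4 0.2040, M+6 0.3429, M+8 0.2882, M+10 0.0969. Base peak = M+6.
P(M+6) = C(5,3) × 0.373^2 × 0.627^3 = 10 × 0.139129 × 0.24649188 = 0.342942 (base)
P(M+2) = C(5,1) × 0.373^4 × 0.627^1 = 5 × 0.01935688 × 0.6270 = 0.060684
Relative intensity = 0.060684 / 0.342942 × 100 = 17.7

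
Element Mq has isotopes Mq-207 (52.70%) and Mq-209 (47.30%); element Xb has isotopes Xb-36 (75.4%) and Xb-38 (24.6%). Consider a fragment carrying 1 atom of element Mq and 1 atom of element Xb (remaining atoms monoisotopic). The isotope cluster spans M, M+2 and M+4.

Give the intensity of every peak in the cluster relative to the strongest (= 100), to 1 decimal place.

Element Mq pattern (n=1): 0.5270 : 0.4730
Element Xb pattern (n=1): 0.7540 : 0.2460
Convolve the two distributions (both contribute in 2-u steps):
  M: 0.5270×0.7540 = 0.397358
  M+2: 0.5270×0.2460 + 0.4730×0.7540 = 0.486284
  M+4: 0.4730×0.2460 = 0.116358
Scale to base peak (0.486284) = 100: 81.7 : 100.0 : 23.9

81.7 : 100.0 : 23.9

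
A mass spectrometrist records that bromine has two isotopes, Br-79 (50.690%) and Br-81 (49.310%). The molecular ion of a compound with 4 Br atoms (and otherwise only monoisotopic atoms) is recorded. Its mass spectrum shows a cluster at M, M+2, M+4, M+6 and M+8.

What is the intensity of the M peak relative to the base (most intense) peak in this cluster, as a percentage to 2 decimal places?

17.61%

(0.50690 + 0.49310)^4 gives M 0.0660, M+2 0.2569, M+4 0.3749, M+6 0.2431, M+8 0.0591; the largest is M+4.
P(M+4) = C(4,2) × 0.50690^2 × 0.49310^2 = 6 × 0.25694761 × 0.24314761 = 0.374857 (base)
P(M) = C(4,0) × 0.50690^4 × 0.49310^0 = 1 × 0.06602207 × 1.0000 = 0.066022
Relative intensity = 0.066022 / 0.374857 × 100 = 17.61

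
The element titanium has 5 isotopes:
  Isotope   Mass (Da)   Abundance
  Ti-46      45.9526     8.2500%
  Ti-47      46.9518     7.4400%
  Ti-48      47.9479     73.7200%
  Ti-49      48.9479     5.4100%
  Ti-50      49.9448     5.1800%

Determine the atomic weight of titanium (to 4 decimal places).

Ar = Σ fᵢ·mᵢ = 0.082500 × 45.9526 + 0.074400 × 46.9518 + 0.737200 × 47.9479 + 0.054100 × 48.9479 + 0.051800 × 49.9448
= 3.79109 + 3.49321 + 35.34719 + 2.64808 + 2.58714 = 47.86671 Da

47.8667 Da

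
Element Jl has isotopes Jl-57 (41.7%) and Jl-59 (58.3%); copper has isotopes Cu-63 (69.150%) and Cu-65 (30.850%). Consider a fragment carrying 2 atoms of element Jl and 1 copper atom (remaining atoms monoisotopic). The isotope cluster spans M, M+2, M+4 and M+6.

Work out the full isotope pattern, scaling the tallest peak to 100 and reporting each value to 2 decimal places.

30.84 : 100.00 : 98.76 : 26.90

Element Jl pattern (n=2): 0.173889 : 0.486222 : 0.339889
Copper pattern (n=1): 0.6915 : 0.3085
Convolve the two distributions (both contribute in 2-u steps):
  M: 0.173889×0.6915 = 0.120244
  M+2: 0.173889×0.3085 + 0.486222×0.6915 = 0.389867
  M+4: 0.486222×0.3085 + 0.339889×0.6915 = 0.385033
  M+6: 0.339889×0.3085 = 0.104856
Scale to base peak (0.389867) = 100: 30.84 : 100.00 : 98.76 : 26.90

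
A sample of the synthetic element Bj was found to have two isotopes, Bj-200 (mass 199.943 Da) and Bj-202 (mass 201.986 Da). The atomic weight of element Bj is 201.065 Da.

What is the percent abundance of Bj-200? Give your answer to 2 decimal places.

45.08%

Writing the weighted mean with unknown fraction x of Bj-200:
199.943·x + 201.986·(1 − x) = 201.065
(199.943 − 201.986)·x = 201.065 − 201.986
x = -0.921 / -2.043 = 0.45081 → 45.08% Bj-200, 54.92% Bj-202.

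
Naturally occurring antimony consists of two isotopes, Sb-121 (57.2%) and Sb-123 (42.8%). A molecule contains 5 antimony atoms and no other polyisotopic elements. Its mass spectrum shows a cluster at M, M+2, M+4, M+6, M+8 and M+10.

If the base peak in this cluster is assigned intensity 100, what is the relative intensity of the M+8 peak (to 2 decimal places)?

(0.572 + 0.428)^5 gives M 0.0612, M+2 0.2291, M+4 0.3428, M+6 0.2565, M+8 0.0960, M+10 0.0144; the largest is M+4.
P(M+4) = C(5,2) × 0.572^3 × 0.428^2 = 10 × 0.18714925 × 0.183184 = 0.342827 (base)
P(M+8) = C(5,4) × 0.572^1 × 0.428^4 = 5 × 0.5720 × 0.03355638 = 0.095971
Relative intensity = 0.095971 / 0.342827 × 100 = 27.99

27.99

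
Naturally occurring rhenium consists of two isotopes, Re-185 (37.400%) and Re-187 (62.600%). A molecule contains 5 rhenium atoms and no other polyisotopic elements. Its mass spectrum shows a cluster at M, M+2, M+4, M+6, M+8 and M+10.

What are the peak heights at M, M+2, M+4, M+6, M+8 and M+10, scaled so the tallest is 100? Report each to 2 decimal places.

2.13 : 17.85 : 59.74 : 100.00 : 83.69 : 28.02

Each Re atom is independently Re-185 (p = 0.37400) or Re-187 (q = 0.62600); the cluster is the binomial expansion (p + q)^5.
P(M) = 0.37400^5 = 0.007317
P(M+2) = 5 × 0.37400^4 × 0.62600^1 = 0.061239
P(M+4) = 10 × 0.37400^3 × 0.62600^2 = 0.205005
P(M+6) = 10 × 0.37400^2 × 0.62600^3 = 0.343136
P(M+8) = 5 × 0.37400^1 × 0.62600^4 = 0.287170
P(M+10) = 0.62600^5 = 0.096133
The M+6 peak is largest (0.343136); scaling to 100 gives 2.13 : 17.85 : 59.74 : 100.00 : 83.69 : 28.02.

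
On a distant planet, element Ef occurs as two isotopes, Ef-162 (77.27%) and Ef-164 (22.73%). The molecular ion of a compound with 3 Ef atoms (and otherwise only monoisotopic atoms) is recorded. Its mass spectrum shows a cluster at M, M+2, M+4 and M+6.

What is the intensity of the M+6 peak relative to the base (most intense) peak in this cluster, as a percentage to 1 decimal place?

2.5%

(0.7727 + 0.2273)^3 gives M 0.4614, M+2 0.4071, M+4 0.1198, M+6 0.0117; the largest is M.
P(M) = C(3,0) × 0.7727^3 × 0.2273^0 = 1 × 0.46135235 × 1.0000 = 0.461352 (base)
P(M+6) = C(3,3) × 0.7727^0 × 0.2273^3 = 1 × 1.0000 × 0.01174352 = 0.011744
Relative intensity = 0.011744 / 0.461352 × 100 = 2.5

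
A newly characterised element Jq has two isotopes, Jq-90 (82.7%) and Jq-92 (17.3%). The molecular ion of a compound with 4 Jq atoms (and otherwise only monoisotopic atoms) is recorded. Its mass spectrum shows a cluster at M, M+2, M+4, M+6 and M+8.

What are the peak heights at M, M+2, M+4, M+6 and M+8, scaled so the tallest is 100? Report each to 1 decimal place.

100.0 : 83.7 : 26.3 : 3.7 : 0.2

The 4 Jq atoms are independent, so intensities follow the terms of (0.827 + 0.173)^4.
P(M) = 0.827^4 = 0.467759
P(M+2) = 4 × 0.827^3 × 0.173^1 = 0.391402
P(M+4) = 6 × 0.827^2 × 0.173^2 = 0.122816
P(M+6) = 4 × 0.827^1 × 0.173^3 = 0.017128
P(M+8) = 0.173^4 = 0.000896
The M peak is largest (0.467759); scaling to 100 gives 100.0 : 83.7 : 26.3 : 3.7 : 0.2.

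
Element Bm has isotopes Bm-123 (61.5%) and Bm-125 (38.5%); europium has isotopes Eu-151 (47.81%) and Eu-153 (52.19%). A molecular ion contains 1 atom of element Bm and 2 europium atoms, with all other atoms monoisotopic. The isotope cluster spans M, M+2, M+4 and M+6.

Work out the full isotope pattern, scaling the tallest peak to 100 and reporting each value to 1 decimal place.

Element Bm pattern (n=1): 0.6150 : 0.3850
Europium pattern (n=2): 0.22857961 : 0.49904078 : 0.27237961
Convolve the two distributions (both contribute in 2-u steps):
  M: 0.6150×0.22857961 = 0.140576
  M+2: 0.6150×0.49904078 + 0.3850×0.22857961 = 0.394913
  M+4: 0.6150×0.27237961 + 0.3850×0.49904078 = 0.359644
  M+6: 0.3850×0.27237961 = 0.104866
Scale to base peak (0.394913) = 100: 35.6 : 100.0 : 91.1 : 26.6

35.6 : 100.0 : 91.1 : 26.6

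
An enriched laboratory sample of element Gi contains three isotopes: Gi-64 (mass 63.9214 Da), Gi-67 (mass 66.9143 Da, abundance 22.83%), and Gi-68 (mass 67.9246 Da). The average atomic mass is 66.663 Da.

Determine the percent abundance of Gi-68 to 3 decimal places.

The remaining 77.17% is split between Gi-64 (fraction x) and Gi-68 (fraction 0.7717 − x).
Substituting: 63.9214x + 67.9246(0.7717 − x) = 51.38646531
(63.9214 − 67.9246)x = -1.03094851  ⇒  x = 0.25753, y = 0.51417
Gi-64: 25.753%, Gi-68: 51.417%.

51.417%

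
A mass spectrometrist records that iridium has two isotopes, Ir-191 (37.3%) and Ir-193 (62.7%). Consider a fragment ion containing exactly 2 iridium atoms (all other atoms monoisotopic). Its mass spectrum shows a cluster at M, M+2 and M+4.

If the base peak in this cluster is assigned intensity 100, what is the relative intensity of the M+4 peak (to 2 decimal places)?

(0.373 + 0.627)^2 gives M 0.1391, M+2 0.4677, M+4 0.3931; the largest is M+2.
P(M+2) = C(2,1) × 0.373^1 × 0.627^1 = 2 × 0.3730 × 0.6270 = 0.467742 (base)
P(M+4) = C(2,2) × 0.373^0 × 0.627^2 = 1 × 1.0000 × 0.393129 = 0.393129
Relative intensity = 0.393129 / 0.467742 × 100 = 84.05

84.05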